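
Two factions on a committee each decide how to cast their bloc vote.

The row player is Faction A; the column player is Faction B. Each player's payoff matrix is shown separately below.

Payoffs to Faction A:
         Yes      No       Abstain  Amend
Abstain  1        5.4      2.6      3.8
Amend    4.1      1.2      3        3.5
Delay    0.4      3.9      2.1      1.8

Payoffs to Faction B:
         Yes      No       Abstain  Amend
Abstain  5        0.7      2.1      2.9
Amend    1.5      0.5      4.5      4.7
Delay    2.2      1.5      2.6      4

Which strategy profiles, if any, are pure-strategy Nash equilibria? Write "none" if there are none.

No pure-strategy Nash equilibrium.

Faction A against Yes: payoffs 1, 4.1, 0.4 → best response Amend.
Faction A against No: payoffs 5.4, 1.2, 3.9 → best response Abstain.
Faction A against Abstain: payoffs 2.6, 3, 2.1 → best response Amend.
Faction A against Amend: payoffs 3.8, 3.5, 1.8 → best response Abstain.
Faction B against Abstain: payoffs 5, 0.7, 2.1, 2.9 → best response Yes.
Faction B against Amend: payoffs 1.5, 0.5, 4.5, 4.7 → best response Amend.
Faction B against Delay: payoffs 2.2, 1.5, 2.6, 4 → best response Amend.
No profile is a mutual best response for all players.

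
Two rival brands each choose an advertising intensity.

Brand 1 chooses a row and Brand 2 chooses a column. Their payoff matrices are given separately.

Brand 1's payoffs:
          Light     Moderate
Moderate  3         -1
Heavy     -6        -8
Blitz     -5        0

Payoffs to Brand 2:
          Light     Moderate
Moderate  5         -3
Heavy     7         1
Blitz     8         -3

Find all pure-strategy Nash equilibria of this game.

The unique pure-strategy Nash equilibrium is (Moderate, Light).

For each player, find the best response to each opponent profile; mutual best responses are the pure NE.
Brand 1 against Light: payoffs 3, -6, -5 → best response Moderate.
Brand 1 against Moderate: payoffs -1, -8, 0 → best response Blitz.
Brand 2 against Moderate: payoffs 5, -3 → best response Light.
Brand 2 against Heavy: payoffs 7, 1 → best response Light.
Brand 2 against Blitz: payoffs 8, -3 → best response Light.
Mutual best responses: (Moderate, Light).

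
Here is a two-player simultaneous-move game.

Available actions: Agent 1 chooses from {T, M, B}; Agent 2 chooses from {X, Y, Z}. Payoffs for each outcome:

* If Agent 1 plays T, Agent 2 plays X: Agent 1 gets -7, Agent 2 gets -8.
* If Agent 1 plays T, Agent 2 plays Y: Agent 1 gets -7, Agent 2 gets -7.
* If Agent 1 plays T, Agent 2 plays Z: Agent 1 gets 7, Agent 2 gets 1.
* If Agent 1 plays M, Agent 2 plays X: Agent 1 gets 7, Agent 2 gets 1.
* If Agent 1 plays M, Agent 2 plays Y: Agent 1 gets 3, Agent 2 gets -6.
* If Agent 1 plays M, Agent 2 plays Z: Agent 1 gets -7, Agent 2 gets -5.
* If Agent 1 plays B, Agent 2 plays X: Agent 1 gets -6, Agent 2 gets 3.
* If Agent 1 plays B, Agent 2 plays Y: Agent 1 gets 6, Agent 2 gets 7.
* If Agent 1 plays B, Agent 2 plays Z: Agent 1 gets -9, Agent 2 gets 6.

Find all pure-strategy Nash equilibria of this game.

Pure-strategy Nash equilibria: (T, Z); (M, X); (B, Y)

Check each profile: it is a Nash equilibrium iff no player can strictly gain by switching unilaterally.
(T, X): Agent 1 can switch to M (-7 → 7). Not NE.
(T, Y): Agent 1 can switch to M (-7 → 3). Not NE.
(T, Z): Agent 1 gets 7, best alternative -7; Agent 2 gets 1, best alternative -7. No profitable deviation — NE.
(M, X): Agent 1 gets 7, best alternative -6; Agent 2 gets 1, best alternative -5. No profitable deviation — NE.
(M, Y): Agent 1 can switch to B (3 → 6). Not NE.
(M, Z): Agent 1 can switch to T (-7 → 7). Not NE.
(B, X): Agent 1 can switch to M (-6 → 7). Not NE.
(B, Y): Agent 1 gets 6, best alternative 3; Agent 2 gets 7, best alternative 6. No profitable deviation — NE.
(B, Z): Agent 1 can switch to T (-9 → 7). Not NE.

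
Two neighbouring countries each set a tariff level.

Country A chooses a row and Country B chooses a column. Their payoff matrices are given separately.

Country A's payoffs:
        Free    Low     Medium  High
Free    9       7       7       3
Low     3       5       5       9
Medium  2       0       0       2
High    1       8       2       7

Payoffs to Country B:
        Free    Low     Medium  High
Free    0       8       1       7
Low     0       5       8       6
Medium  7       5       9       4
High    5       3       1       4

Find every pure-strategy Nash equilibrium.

(Free, Free): Country B can switch to Low (0 → 8). Not NE.
(Free, Low): Country A can switch to High (7 → 8). Not NE.
(Free, Medium): Country B can switch to Low (1 → 8). Not NE.
(Free, High): Country A can switch to Low (3 → 9). Not NE.
(Low, Free): Country A can switch to Free (3 → 9). Not NE.
(Low, Low): Country A can switch to Free (5 → 7). Not NE.
(The remaining 10 profiles each have a profitable deviation by the same check.)

There is no pure-strategy Nash equilibrium.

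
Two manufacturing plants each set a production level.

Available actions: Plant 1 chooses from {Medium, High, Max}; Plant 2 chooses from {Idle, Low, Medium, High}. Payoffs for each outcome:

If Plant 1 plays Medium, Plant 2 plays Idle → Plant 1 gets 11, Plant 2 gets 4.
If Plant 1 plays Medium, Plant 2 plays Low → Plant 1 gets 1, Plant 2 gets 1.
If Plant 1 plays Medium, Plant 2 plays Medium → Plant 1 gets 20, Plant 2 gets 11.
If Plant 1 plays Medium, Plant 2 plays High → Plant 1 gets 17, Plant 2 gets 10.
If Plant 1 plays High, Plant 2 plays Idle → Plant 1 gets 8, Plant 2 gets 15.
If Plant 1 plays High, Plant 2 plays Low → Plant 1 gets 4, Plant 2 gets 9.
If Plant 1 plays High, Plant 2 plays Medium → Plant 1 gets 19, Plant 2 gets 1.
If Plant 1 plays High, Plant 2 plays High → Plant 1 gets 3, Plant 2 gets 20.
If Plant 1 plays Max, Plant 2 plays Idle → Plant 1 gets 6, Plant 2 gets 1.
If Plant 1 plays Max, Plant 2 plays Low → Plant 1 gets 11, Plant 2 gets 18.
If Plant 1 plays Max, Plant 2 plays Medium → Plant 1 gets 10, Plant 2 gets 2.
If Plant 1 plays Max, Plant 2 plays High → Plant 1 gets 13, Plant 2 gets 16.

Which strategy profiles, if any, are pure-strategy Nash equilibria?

The pure Nash equilibria are (Medium, Medium) and (Max, Low).

(Medium, Idle): Plant 2 can switch to Medium (4 → 11). Not NE.
(Medium, Low): Plant 1 can switch to High (1 → 4). Not NE.
(Medium, Medium): Plant 1 gets 20, best alternative 19; Plant 2 gets 11, best alternative 10. No profitable deviation — NE.
(Medium, High): Plant 2 can switch to Medium (10 → 11). Not NE.
(High, Idle): Plant 1 can switch to Medium (8 → 11). Not NE.
(High, Low): Plant 1 can switch to Max (4 → 11). Not NE.
(High, Medium): Plant 1 can switch to Medium (19 → 20). Not NE.
(High, High): Plant 1 can switch to Medium (3 → 17). Not NE.
(Max, Idle): Plant 1 can switch to Medium (6 → 11). Not NE.
(Max, Low): Plant 1 gets 11, best alternative 4; Plant 2 gets 18, best alternative 16. No profitable deviation — NE.
(Max, Medium): Plant 1 can switch to Medium (10 → 20). Not NE.
(Max, High): Plant 1 can switch to Medium (13 → 17). Not NE.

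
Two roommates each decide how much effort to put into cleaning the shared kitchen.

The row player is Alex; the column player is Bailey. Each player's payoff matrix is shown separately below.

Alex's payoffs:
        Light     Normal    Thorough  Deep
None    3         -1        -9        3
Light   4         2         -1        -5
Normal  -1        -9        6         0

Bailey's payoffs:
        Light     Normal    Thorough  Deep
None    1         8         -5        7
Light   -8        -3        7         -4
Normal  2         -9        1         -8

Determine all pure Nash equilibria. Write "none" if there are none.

For each strategy profile, look for a profitable unilateral deviation.
(None, Light): Alex can switch to Light (3 → 4). Not NE.
(None, Normal): Alex can switch to Light (-1 → 2). Not NE.
(None, Thorough): Alex can switch to Light (-9 → -1). Not NE.
(None, Deep): Bailey can switch to Normal (7 → 8). Not NE.
(Light, Light): Bailey can switch to Normal (-8 → -3). Not NE.
(Light, Normal): Bailey can switch to Thorough (-3 → 7). Not NE.
(Light, Thorough): Alex can switch to Normal (-1 → 6). Not NE.
(Light, Deep): Alex can switch to None (-5 → 3). Not NE.
(Normal, Light): Alex can switch to None (-1 → 3). Not NE.
(Normal, Normal): Alex can switch to None (-9 → -1). Not NE.
(Normal, Thorough): Bailey can switch to Light (1 → 2). Not NE.
(Normal, Deep): Alex can switch to None (0 → 3). Not NE.

This game has no pure Nash equilibrium.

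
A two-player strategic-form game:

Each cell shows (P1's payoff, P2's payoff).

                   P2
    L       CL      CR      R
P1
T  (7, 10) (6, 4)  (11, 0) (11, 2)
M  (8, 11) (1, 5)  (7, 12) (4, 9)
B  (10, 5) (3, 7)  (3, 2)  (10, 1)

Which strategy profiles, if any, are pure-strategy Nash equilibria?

P1 against L: payoffs 7, 8, 10 → best response B.
P1 against CL: payoffs 6, 1, 3 → best response T.
P1 against CR: payoffs 11, 7, 3 → best response T.
P1 against R: payoffs 11, 4, 10 → best response T.
P2 against T: payoffs 10, 4, 0, 2 → best response L.
P2 against M: payoffs 11, 5, 12, 9 → best response CR.
P2 against B: payoffs 5, 7, 2, 1 → best response CL.
No profile is a mutual best response for all players.

This game has no pure Nash equilibrium.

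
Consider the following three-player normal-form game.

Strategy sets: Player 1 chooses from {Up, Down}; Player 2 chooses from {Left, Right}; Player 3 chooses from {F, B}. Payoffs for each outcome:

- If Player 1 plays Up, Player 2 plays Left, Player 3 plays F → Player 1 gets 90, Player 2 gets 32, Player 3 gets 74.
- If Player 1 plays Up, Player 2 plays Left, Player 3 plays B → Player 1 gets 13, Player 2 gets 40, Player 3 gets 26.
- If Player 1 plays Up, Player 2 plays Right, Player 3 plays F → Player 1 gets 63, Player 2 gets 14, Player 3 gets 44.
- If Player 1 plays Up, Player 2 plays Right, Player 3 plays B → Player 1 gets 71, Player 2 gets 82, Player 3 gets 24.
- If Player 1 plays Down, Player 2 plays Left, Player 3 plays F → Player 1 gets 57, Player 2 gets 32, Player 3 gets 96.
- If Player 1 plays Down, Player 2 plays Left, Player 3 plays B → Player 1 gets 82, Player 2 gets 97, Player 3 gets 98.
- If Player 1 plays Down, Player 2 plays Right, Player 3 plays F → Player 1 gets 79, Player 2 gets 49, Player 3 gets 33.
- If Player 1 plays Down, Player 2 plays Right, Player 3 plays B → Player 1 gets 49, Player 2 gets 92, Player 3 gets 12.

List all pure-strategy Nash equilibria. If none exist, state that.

The pure Nash equilibria are (Up, Left, F) and (Down, Left, B) and (Down, Right, F).

(Up, Left, F): Player 1 gets 90, best alternative 57; Player 2 gets 32, best alternative 14; Player 3 gets 74, best alternative 26. No profitable deviation — NE.
(Up, Left, B): Player 1 can switch to Down (13 → 82). Not NE.
(Up, Right, F): Player 1 can switch to Down (63 → 79). Not NE.
(Up, Right, B): Player 3 can switch to F (24 → 44). Not NE.
(Down, Left, F): Player 1 can switch to Up (57 → 90). Not NE.
(Down, Left, B): Player 1 gets 82, best alternative 13; Player 2 gets 97, best alternative 92; Player 3 gets 98, best alternative 96. No profitable deviation — NE.
(Down, Right, F): Player 1 gets 79, best alternative 63; Player 2 gets 49, best alternative 32; Player 3 gets 33, best alternative 12. No profitable deviation — NE.
(Down, Right, B): Player 1 can switch to Up (49 → 71). Not NE.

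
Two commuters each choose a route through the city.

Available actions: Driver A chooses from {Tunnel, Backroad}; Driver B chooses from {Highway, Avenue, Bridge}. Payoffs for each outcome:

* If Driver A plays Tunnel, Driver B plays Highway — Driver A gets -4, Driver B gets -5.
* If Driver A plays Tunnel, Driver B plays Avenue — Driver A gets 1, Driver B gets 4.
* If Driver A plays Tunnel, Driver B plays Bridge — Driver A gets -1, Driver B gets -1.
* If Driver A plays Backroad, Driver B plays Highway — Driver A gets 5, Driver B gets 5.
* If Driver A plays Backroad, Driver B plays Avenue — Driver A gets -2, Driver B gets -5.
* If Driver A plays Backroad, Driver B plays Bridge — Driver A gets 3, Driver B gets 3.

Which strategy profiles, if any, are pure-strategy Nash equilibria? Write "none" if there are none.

Driver A against Highway: payoffs -4, 5 → best response Backroad.
Driver A against Avenue: payoffs 1, -2 → best response Tunnel.
Driver A against Bridge: payoffs -1, 3 → best response Backroad.
Driver B against Tunnel: payoffs -5, 4, -1 → best response Avenue.
Driver B against Backroad: payoffs 5, -5, 3 → best response Highway.
Mutual best responses: (Tunnel, Avenue); (Backroad, Highway).

The pure Nash equilibria are (Tunnel, Avenue) and (Backroad, Highway).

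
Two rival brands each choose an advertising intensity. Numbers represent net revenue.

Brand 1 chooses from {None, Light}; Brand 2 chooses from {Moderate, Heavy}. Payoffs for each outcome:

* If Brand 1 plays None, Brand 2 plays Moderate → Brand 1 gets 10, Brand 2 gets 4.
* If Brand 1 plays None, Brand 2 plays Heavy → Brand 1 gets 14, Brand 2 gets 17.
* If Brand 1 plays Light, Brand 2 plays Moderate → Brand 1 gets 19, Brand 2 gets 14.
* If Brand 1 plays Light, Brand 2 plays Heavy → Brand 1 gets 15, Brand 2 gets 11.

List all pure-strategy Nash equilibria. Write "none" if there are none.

(None, Moderate): Brand 1 can switch to Light (10 → 19). Not NE.
(None, Heavy): Brand 1 can switch to Light (14 → 15). Not NE.
(Light, Moderate): Brand 1 gets 19, best alternative 10; Brand 2 gets 14, best alternative 11. No profitable deviation — NE.
(Light, Heavy): Brand 2 can switch to Moderate (11 → 14). Not NE.

(Light, Moderate)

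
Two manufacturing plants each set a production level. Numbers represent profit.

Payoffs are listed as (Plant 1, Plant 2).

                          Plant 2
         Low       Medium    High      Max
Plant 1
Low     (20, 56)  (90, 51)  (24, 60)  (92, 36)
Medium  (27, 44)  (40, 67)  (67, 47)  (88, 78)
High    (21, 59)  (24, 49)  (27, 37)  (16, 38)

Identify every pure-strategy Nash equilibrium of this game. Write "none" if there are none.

(Low, Low): Plant 1 can switch to Medium (20 → 27). Not NE.
(Low, Medium): Plant 2 can switch to Low (51 → 56). Not NE.
(Low, High): Plant 1 can switch to Medium (24 → 67). Not NE.
(Low, Max): Plant 2 can switch to Low (36 → 56). Not NE.
(Medium, Low): Plant 2 can switch to Medium (44 → 67). Not NE.
(Medium, Medium): Plant 1 can switch to Low (40 → 90). Not NE.
(Medium, High): Plant 2 can switch to Medium (47 → 67). Not NE.
(Medium, Max): Plant 1 can switch to Low (88 → 92). Not NE.
(High, Low): Plant 1 can switch to Medium (21 → 27). Not NE.
(High, Medium): Plant 1 can switch to Low (24 → 90). Not NE.
(High, High): Plant 1 can switch to Medium (27 → 67). Not NE.
(High, Max): Plant 1 can switch to Low (16 → 92). Not NE.

No pure-strategy Nash equilibrium.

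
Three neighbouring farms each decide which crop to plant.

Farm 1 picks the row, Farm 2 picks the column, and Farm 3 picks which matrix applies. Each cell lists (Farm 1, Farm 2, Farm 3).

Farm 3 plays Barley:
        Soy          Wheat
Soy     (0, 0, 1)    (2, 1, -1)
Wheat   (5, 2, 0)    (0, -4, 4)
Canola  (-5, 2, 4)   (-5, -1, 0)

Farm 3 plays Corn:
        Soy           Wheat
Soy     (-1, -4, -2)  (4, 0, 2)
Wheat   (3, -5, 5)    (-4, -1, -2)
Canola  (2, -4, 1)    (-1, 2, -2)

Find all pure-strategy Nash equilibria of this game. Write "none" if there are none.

Farm 1 against (Soy, Barley): payoffs 0, 5, -5 → best response Wheat.
Farm 1 against (Soy, Corn): payoffs -1, 3, 2 → best response Wheat.
Farm 1 against (Wheat, Barley): payoffs 2, 0, -5 → best response Soy.
Farm 1 against (Wheat, Corn): payoffs 4, -4, -1 → best response Soy.
Farm 2 against (Soy, Barley): payoffs 0, 1 → best response Wheat.
Farm 2 against (Soy, Corn): payoffs -4, 0 → best response Wheat.
Farm 2 against (Wheat, Barley): payoffs 2, -4 → best response Soy.
Farm 2 against (Wheat, Corn): payoffs -5, -1 → best response Wheat.
Farm 2 against (Canola, Barley): payoffs 2, -1 → best response Soy.
Farm 2 against (Canola, Corn): payoffs -4, 2 → best response Wheat.
Farm 3 against (Soy, Soy): payoffs 1, -2 → best response Barley.
Farm 3 against (Soy, Wheat): payoffs -1, 2 → best response Corn.
Farm 3 against (Wheat, Soy): payoffs 0, 5 → best response Corn.
Farm 3 against (Wheat, Wheat): payoffs 4, -2 → best response Barley.
Farm 3 against (Canola, Soy): payoffs 4, 1 → best response Barley.
Farm 3 against (Canola, Wheat): payoffs 0, -2 → best response Barley.
Mutual best responses: (Soy, Wheat, Corn).

The unique pure-strategy Nash equilibrium is (Soy, Wheat, Corn).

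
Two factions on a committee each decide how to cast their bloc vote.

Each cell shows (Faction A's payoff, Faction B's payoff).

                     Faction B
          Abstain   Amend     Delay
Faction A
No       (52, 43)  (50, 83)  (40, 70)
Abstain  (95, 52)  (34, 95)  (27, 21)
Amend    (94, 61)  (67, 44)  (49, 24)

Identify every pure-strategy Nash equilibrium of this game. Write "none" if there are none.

none

(No, Abstain): Faction A can switch to Abstain (52 → 95). Not NE.
(No, Amend): Faction A can switch to Amend (50 → 67). Not NE.
(No, Delay): Faction A can switch to Amend (40 → 49). Not NE.
(Abstain, Abstain): Faction B can switch to Amend (52 → 95). Not NE.
(Abstain, Amend): Faction A can switch to No (34 → 50). Not NE.
(Abstain, Delay): Faction A can switch to No (27 → 40). Not NE.
(The remaining 3 profiles each have a profitable deviation by the same check.)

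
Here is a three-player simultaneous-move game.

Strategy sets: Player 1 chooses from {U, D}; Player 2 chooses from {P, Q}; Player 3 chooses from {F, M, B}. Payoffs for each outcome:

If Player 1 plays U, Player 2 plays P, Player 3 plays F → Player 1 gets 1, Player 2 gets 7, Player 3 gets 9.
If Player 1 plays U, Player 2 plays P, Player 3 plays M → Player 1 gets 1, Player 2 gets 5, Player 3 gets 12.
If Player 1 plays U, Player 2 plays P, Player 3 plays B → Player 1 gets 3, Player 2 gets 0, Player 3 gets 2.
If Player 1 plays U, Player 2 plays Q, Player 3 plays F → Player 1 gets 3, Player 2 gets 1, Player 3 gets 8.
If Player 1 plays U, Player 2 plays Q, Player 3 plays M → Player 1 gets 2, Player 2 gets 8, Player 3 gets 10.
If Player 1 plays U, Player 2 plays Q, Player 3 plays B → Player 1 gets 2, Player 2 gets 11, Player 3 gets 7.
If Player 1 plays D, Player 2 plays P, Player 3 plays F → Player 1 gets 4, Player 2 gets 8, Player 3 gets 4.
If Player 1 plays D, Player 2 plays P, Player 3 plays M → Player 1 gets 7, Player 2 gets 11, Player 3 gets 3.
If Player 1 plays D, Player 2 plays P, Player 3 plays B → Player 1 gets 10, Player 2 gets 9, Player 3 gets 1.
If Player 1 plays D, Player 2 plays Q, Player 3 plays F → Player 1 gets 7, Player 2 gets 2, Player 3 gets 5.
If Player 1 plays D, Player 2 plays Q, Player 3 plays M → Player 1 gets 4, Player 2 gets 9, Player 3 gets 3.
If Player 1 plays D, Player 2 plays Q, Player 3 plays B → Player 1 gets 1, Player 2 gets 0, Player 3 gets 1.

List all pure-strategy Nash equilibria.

Check each profile: it is a Nash equilibrium iff no player can strictly gain by switching unilaterally.
(U, P, F): Player 1 can switch to D (1 → 4). Not NE.
(U, P, M): Player 1 can switch to D (1 → 7). Not NE.
(U, P, B): Player 1 can switch to D (3 → 10). Not NE.
(U, Q, F): Player 1 can switch to D (3 → 7). Not NE.
(U, Q, M): Player 1 can switch to D (2 → 4). Not NE.
(U, Q, B): Player 3 can switch to F (7 → 8). Not NE.
(D, P, F): Player 1 gets 4, best alternative 1; Player 2 gets 8, best alternative 2; Player 3 gets 4, best alternative 3. No profitable deviation — NE.
(The remaining 5 profiles each have a profitable deviation by the same check.)

(D, P, F)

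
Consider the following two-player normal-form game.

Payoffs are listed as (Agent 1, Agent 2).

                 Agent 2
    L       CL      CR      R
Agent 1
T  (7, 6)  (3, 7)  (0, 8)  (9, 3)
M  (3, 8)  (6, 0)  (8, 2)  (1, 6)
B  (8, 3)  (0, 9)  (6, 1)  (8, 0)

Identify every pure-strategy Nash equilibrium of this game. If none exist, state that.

No pure-strategy Nash equilibrium.

(T, L): Agent 1 can switch to B (7 → 8). Not NE.
(T, CL): Agent 1 can switch to M (3 → 6). Not NE.
(T, CR): Agent 1 can switch to M (0 → 8). Not NE.
(T, R): Agent 2 can switch to L (3 → 6). Not NE.
(M, L): Agent 1 can switch to T (3 → 7). Not NE.
(M, CL): Agent 2 can switch to L (0 → 8). Not NE.
(M, CR): Agent 2 can switch to L (2 → 8). Not NE.
(M, R): Agent 1 can switch to T (1 → 9). Not NE.
(B, L): Agent 2 can switch to CL (3 → 9). Not NE.
(B, CL): Agent 1 can switch to T (0 → 3). Not NE.
(The remaining 2 profiles each have a profitable deviation by the same check.)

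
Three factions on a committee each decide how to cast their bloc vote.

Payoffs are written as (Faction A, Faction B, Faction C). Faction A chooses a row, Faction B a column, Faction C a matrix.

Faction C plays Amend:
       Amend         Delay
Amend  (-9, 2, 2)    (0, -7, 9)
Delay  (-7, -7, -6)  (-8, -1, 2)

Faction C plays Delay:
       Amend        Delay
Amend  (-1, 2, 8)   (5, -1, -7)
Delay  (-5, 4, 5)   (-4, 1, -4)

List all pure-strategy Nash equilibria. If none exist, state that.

(Amend, Amend, Delay)

Check each profile: it is a Nash equilibrium iff no player can strictly gain by switching unilaterally.
(Amend, Amend, Amend): Faction A can switch to Delay (-9 → -7). Not NE.
(Amend, Amend, Delay): Faction A gets -1, best alternative -5; Faction B gets 2, best alternative -1; Faction C gets 8, best alternative 2. No profitable deviation — NE.
(Amend, Delay, Amend): Faction B can switch to Amend (-7 → 2). Not NE.
(Amend, Delay, Delay): Faction B can switch to Amend (-1 → 2). Not NE.
(Delay, Amend, Amend): Faction B can switch to Delay (-7 → -1). Not NE.
(Delay, Amend, Delay): Faction A can switch to Amend (-5 → -1). Not NE.
(Delay, Delay, Amend): Faction A can switch to Amend (-8 → 0). Not NE.
(Delay, Delay, Delay): Faction A can switch to Amend (-4 → 5). Not NE.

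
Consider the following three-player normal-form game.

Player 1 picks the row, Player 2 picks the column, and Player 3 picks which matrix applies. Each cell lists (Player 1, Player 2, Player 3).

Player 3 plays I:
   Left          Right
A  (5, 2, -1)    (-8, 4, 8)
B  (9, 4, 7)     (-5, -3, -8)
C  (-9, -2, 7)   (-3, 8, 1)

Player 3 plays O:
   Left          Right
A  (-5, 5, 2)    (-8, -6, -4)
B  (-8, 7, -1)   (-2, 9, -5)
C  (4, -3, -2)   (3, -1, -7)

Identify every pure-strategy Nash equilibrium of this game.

The pure Nash equilibria are (B, Left, I), (C, Right, I).

For each player, find the best response to each opponent profile; mutual best responses are the pure NE.
Player 1 against (Left, I): payoffs 5, 9, -9 → best response B.
Player 1 against (Left, O): payoffs -5, -8, 4 → best response C.
Player 1 against (Right, I): payoffs -8, -5, -3 → best response C.
Player 1 against (Right, O): payoffs -8, -2, 3 → best response C.
Player 2 against (A, I): payoffs 2, 4 → best response Right.
Player 2 against (A, O): payoffs 5, -6 → best response Left.
Player 2 against (B, I): payoffs 4, -3 → best response Left.
Player 2 against (B, O): payoffs 7, 9 → best response Right.
Player 2 against (C, I): payoffs -2, 8 → best response Right.
Player 2 against (C, O): payoffs -3, -1 → best response Right.
Player 3 against (A, Left): payoffs -1, 2 → best response O.
Player 3 against (A, Right): payoffs 8, -4 → best response I.
Player 3 against (B, Left): payoffs 7, -1 → best response I.
Player 3 against (B, Right): payoffs -8, -5 → best response O.
Player 3 against (C, Left): payoffs 7, -2 → best response I.
Player 3 against (C, Right): payoffs 1, -7 → best response I.
Mutual best responses: (B, Left, I); (C, Right, I).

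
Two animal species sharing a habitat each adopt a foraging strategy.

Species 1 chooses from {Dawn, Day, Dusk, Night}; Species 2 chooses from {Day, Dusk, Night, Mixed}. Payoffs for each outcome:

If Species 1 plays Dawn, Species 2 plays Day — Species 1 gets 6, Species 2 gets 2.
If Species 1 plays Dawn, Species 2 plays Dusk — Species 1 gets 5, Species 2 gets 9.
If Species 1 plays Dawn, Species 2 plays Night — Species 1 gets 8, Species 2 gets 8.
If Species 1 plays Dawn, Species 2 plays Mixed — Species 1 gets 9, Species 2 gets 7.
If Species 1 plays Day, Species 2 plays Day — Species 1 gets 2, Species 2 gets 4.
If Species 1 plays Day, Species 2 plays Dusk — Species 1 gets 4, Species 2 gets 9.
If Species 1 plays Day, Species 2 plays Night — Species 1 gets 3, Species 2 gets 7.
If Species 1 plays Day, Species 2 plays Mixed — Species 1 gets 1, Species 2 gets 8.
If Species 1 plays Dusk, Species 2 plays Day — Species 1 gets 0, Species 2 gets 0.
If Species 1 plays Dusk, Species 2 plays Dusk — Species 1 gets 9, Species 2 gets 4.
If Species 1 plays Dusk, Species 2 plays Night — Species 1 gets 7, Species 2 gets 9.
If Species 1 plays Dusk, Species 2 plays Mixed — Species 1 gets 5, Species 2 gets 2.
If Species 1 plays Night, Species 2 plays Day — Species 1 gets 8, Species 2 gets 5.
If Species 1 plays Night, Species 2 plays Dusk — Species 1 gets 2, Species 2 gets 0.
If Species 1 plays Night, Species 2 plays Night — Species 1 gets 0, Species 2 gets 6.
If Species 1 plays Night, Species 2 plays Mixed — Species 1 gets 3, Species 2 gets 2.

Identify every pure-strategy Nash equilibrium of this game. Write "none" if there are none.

This game has no pure Nash equilibrium.

For each strategy profile, look for a profitable unilateral deviation.
(Dawn, Day): Species 1 can switch to Night (6 → 8). Not NE.
(Dawn, Dusk): Species 1 can switch to Dusk (5 → 9). Not NE.
(Dawn, Night): Species 2 can switch to Dusk (8 → 9). Not NE.
(Dawn, Mixed): Species 2 can switch to Dusk (7 → 9). Not NE.
(Day, Day): Species 1 can switch to Dawn (2 → 6). Not NE.
(Day, Dusk): Species 1 can switch to Dawn (4 → 5). Not NE.
(The remaining 10 profiles each have a profitable deviation by the same check.)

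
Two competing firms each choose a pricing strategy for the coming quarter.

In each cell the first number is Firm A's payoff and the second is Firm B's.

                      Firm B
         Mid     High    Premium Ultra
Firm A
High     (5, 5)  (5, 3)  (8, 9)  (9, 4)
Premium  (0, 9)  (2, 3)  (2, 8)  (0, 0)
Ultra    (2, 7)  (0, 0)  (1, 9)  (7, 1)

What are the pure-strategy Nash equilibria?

(High, Mid): Firm B can switch to Premium (5 → 9). Not NE.
(High, High): Firm B can switch to Mid (3 → 5). Not NE.
(High, Premium): Firm A gets 8, best alternative 2; Firm B gets 9, best alternative 5. No profitable deviation — NE.
(High, Ultra): Firm B can switch to Mid (4 → 5). Not NE.
(Premium, Mid): Firm A can switch to High (0 → 5). Not NE.
(Premium, High): Firm A can switch to High (2 → 5). Not NE.
(Premium, Premium): Firm A can switch to High (2 → 8). Not NE.
(The remaining 5 profiles each have a profitable deviation by the same check.)

The unique pure-strategy Nash equilibrium is (High, Premium).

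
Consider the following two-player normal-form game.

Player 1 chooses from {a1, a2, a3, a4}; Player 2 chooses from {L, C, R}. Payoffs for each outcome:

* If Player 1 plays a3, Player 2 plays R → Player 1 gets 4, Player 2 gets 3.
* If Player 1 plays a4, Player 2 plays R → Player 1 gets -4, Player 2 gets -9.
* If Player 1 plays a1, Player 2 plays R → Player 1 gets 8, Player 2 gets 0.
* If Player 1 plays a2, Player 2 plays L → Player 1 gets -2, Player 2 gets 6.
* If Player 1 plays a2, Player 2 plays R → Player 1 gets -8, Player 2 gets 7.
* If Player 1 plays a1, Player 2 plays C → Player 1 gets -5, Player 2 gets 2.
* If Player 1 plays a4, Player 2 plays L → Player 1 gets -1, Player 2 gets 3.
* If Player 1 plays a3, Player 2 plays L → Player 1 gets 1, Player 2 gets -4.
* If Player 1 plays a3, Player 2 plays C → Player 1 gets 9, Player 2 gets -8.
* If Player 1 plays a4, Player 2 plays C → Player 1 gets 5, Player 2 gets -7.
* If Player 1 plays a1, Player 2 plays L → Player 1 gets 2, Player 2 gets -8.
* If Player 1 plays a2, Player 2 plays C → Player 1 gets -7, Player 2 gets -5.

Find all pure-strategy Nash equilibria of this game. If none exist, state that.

Player 1 against L: payoffs 2, -2, 1, -1 → best response a1.
Player 1 against C: payoffs -5, -7, 9, 5 → best response a3.
Player 1 against R: payoffs 8, -8, 4, -4 → best response a1.
Player 2 against a1: payoffs -8, 2, 0 → best response C.
Player 2 against a2: payoffs 6, -5, 7 → best response R.
Player 2 against a3: payoffs -4, -8, 3 → best response R.
Player 2 against a4: payoffs 3, -7, -9 → best response L.
No profile is a mutual best response for all players.

No pure-strategy Nash equilibrium.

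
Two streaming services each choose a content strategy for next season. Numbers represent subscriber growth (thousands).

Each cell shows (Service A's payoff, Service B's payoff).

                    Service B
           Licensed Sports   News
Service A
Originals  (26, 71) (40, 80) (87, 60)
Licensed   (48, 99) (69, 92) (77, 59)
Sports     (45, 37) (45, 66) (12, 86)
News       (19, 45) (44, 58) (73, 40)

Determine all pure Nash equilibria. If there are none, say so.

Pure NE: (Licensed, Licensed)

Service A against Licensed: payoffs 26, 48, 45, 19 → best response Licensed.
Service A against Sports: payoffs 40, 69, 45, 44 → best response Licensed.
Service A against News: payoffs 87, 77, 12, 73 → best response Originals.
Service B against Originals: payoffs 71, 80, 60 → best response Sports.
Service B against Licensed: payoffs 99, 92, 59 → best response Licensed.
Service B against Sports: payoffs 37, 66, 86 → best response News.
Service B against News: payoffs 45, 58, 40 → best response Sports.
Mutual best responses: (Licensed, Licensed).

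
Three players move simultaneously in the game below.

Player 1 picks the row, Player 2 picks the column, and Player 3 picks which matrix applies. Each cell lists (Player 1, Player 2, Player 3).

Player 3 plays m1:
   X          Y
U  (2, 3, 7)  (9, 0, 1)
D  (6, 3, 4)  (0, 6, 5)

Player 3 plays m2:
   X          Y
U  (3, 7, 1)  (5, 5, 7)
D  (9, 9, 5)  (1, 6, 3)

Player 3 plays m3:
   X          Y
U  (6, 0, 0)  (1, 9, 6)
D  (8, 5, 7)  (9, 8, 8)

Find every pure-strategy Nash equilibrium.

Pure NE: (D, Y, m3)

For each player, find the best response to each opponent profile; mutual best responses are the pure NE.
Player 1 against (X, m1): payoffs 2, 6 → best response D.
Player 1 against (X, m2): payoffs 3, 9 → best response D.
Player 1 against (X, m3): payoffs 6, 8 → best response D.
Player 1 against (Y, m1): payoffs 9, 0 → best response U.
Player 1 against (Y, m2): payoffs 5, 1 → best response U.
Player 1 against (Y, m3): payoffs 1, 9 → best response D.
Player 2 against (U, m1): payoffs 3, 0 → best response X.
Player 2 against (U, m2): payoffs 7, 5 → best response X.
Player 2 against (U, m3): payoffs 0, 9 → best response Y.
Player 2 against (D, m1): payoffs 3, 6 → best response Y.
Player 2 against (D, m2): payoffs 9, 6 → best response X.
Player 2 against (D, m3): payoffs 5, 8 → best response Y.
Player 3 against (U, X): payoffs 7, 1, 0 → best response m1.
Player 3 against (U, Y): payoffs 1, 7, 6 → best response m2.
Player 3 against (D, X): payoffs 4, 5, 7 → best response m3.
Player 3 against (D, Y): payoffs 5, 3, 8 → best response m3.
Mutual best responses: (D, Y, m3).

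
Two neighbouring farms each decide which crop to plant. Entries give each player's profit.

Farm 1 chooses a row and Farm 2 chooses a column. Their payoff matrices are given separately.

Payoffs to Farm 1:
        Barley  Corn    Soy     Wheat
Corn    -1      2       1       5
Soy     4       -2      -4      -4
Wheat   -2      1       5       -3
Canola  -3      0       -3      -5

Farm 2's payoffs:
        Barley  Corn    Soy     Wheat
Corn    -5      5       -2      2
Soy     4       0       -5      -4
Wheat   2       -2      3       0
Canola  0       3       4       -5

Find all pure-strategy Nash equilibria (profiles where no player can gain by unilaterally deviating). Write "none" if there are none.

Check each profile: it is a Nash equilibrium iff no player can strictly gain by switching unilaterally.
(Corn, Barley): Farm 1 can switch to Soy (-1 → 4). Not NE.
(Corn, Corn): Farm 1 gets 2, best alternative 1; Farm 2 gets 5, best alternative 2. No profitable deviation — NE.
(Corn, Soy): Farm 1 can switch to Wheat (1 → 5). Not NE.
(Corn, Wheat): Farm 2 can switch to Corn (2 → 5). Not NE.
(Soy, Barley): Farm 1 gets 4, best alternative -1; Farm 2 gets 4, best alternative 0. No profitable deviation — NE.
(Soy, Corn): Farm 1 can switch to Corn (-2 → 2). Not NE.
(Soy, Soy): Farm 1 can switch to Corn (-4 → 1). Not NE.
(Soy, Wheat): Farm 1 can switch to Corn (-4 → 5). Not NE.
(Wheat, Barley): Farm 1 can switch to Corn (-2 → -1). Not NE.
(Wheat, Corn): Farm 1 can switch to Corn (1 → 2). Not NE.
(Wheat, Soy): Farm 1 gets 5, best alternative 1; Farm 2 gets 3, best alternative 2. No profitable deviation — NE.
(Wheat, Wheat): Farm 1 can switch to Corn (-3 → 5). Not NE.
(Canola, Barley): Farm 1 can switch to Corn (-3 → -1). Not NE.
(The remaining 3 profiles each have a profitable deviation by the same check.)

(Corn, Corn), (Soy, Barley), (Wheat, Soy)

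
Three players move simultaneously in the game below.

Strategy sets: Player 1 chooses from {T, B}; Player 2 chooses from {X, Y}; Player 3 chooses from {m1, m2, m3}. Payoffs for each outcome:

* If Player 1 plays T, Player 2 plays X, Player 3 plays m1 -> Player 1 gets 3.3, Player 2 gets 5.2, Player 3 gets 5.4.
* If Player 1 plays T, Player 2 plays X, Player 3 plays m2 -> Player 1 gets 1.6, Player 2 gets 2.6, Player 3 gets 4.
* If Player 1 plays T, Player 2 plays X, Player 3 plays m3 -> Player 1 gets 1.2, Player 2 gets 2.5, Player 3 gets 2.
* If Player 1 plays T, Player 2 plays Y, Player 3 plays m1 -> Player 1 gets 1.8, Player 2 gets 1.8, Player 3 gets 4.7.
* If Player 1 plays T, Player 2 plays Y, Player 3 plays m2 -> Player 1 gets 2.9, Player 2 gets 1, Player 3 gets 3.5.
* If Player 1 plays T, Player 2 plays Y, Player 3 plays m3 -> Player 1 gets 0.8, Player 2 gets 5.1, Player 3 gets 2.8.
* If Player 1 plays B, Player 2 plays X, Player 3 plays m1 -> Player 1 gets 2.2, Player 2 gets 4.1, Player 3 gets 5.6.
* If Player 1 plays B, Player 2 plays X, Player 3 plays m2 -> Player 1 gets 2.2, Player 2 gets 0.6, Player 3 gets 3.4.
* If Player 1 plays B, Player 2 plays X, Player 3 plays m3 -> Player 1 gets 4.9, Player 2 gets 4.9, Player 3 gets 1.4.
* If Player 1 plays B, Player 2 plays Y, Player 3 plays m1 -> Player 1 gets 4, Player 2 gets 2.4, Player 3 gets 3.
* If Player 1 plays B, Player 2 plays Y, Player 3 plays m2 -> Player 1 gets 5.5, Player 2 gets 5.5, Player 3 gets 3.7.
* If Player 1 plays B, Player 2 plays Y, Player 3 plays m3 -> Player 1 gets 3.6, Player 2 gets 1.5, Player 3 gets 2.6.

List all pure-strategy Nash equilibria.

Mark each player's best response to every combination of opponents' strategies; a profile where every player is best-responding is a pure Nash equilibrium.
Player 1 against (X, m1): payoffs 3.3, 2.2 → best response T.
Player 1 against (X, m2): payoffs 1.6, 2.2 → best response B.
Player 1 against (X, m3): payoffs 1.2, 4.9 → best response B.
Player 1 against (Y, m1): payoffs 1.8, 4 → best response B.
Player 1 against (Y, m2): payoffs 2.9, 5.5 → best response B.
Player 1 against (Y, m3): payoffs 0.8, 3.6 → best response B.
Player 2 against (T, m1): payoffs 5.2, 1.8 → best response X.
Player 2 against (T, m2): payoffs 2.6, 1 → best response X.
Player 2 against (T, m3): payoffs 2.5, 5.1 → best response Y.
Player 2 against (B, m1): payoffs 4.1, 2.4 → best response X.
Player 2 against (B, m2): payoffs 0.6, 5.5 → best response Y.
Player 2 against (B, m3): payoffs 4.9, 1.5 → best response X.
Player 3 against (T, X): payoffs 5.4, 4, 2 → best response m1.
Player 3 against (T, Y): payoffs 4.7, 3.5, 2.8 → best response m1.
Player 3 against (B, X): payoffs 5.6, 3.4, 1.4 → best response m1.
Player 3 against (B, Y): payoffs 3, 3.7, 2.6 → best response m2.
Mutual best responses: (T, X, m1); (B, Y, m2).

Pure-strategy Nash equilibria: (T, X, m1); (B, Y, m2)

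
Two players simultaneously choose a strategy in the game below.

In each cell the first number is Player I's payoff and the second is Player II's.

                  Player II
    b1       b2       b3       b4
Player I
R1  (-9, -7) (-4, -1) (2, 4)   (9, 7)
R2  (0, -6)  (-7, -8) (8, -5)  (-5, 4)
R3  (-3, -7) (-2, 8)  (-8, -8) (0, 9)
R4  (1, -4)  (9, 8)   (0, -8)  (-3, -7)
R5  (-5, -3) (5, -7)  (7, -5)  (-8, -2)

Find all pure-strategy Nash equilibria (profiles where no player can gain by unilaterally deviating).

(R1, b1): Player I can switch to R2 (-9 → 0). Not NE.
(R1, b2): Player I can switch to R3 (-4 → -2). Not NE.
(R1, b3): Player I can switch to R2 (2 → 8). Not NE.
(R1, b4): Player I gets 9, best alternative 0; Player II gets 7, best alternative 4. No profitable deviation — NE.
(R2, b1): Player I can switch to R4 (0 → 1). Not NE.
(R2, b2): Player I can switch to R1 (-7 → -4). Not NE.
(R2, b3): Player II can switch to b4 (-5 → 4). Not NE.
(R4, b2): Player I gets 9, best alternative 5; Player II gets 8, best alternative -4. No profitable deviation — NE.
(The remaining 12 profiles each have a profitable deviation by the same check.)

(R1, b4), (R4, b2)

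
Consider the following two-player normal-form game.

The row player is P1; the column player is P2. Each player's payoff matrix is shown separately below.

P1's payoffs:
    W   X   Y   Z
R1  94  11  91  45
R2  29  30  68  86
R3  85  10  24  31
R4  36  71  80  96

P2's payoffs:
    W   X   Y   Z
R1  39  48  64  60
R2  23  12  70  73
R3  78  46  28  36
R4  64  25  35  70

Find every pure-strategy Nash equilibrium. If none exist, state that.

For each strategy profile, look for a profitable unilateral deviation.
(R1, W): P2 can switch to X (39 → 48). Not NE.
(R1, X): P1 can switch to R2 (11 → 30). Not NE.
(R1, Y): P1 gets 91, best alternative 80; P2 gets 64, best alternative 60. No profitable deviation — NE.
(R1, Z): P1 can switch to R2 (45 → 86). Not NE.
(R2, W): P1 can switch to R1 (29 → 94). Not NE.
(R2, X): P1 can switch to R4 (30 → 71). Not NE.
(R2, Y): P1 can switch to R1 (68 → 91). Not NE.
(R2, Z): P1 can switch to R4 (86 → 96). Not NE.
(R3, W): P1 can switch to R1 (85 → 94). Not NE.
(R3, X): P1 can switch to R1 (10 → 11). Not NE.
(R3, Y): P1 can switch to R1 (24 → 91). Not NE.
(R3, Z): P1 can switch to R1 (31 → 45). Not NE.
(R4, W): P1 can switch to R1 (36 → 94). Not NE.
(R4, Z): P1 gets 96, best alternative 86; P2 gets 70, best alternative 64. No profitable deviation — NE.
(The remaining 2 profiles each have a profitable deviation by the same check.)

The pure Nash equilibria are (R1, Y), (R4, Z).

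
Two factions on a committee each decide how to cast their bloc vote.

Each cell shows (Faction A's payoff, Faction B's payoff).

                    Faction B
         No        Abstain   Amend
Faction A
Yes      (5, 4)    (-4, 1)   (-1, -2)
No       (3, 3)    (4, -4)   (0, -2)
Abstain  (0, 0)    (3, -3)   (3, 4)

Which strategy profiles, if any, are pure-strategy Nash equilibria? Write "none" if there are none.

Mark each player's best response to every combination of opponents' strategies; a profile where every player is best-responding is a pure Nash equilibrium.
Faction A against No: payoffs 5, 3, 0 → best response Yes.
Faction A against Abstain: payoffs -4, 4, 3 → best response No.
Faction A against Amend: payoffs -1, 0, 3 → best response Abstain.
Faction B against Yes: payoffs 4, 1, -2 → best response No.
Faction B against No: payoffs 3, -4, -2 → best response No.
Faction B against Abstain: payoffs 0, -3, 4 → best response Amend.
Mutual best responses: (Yes, No); (Abstain, Amend).

Pure-strategy Nash equilibria: (Yes, No); (Abstain, Amend)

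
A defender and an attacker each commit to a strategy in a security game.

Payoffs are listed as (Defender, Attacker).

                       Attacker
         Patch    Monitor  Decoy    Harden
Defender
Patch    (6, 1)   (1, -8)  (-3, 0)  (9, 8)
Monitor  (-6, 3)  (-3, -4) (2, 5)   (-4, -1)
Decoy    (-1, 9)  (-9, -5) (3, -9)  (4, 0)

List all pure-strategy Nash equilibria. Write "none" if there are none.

(Patch, Harden)

Mark each player's best response to every combination of opponents' strategies; a profile where every player is best-responding is a pure Nash equilibrium.
Defender against Patch: payoffs 6, -6, -1 → best response Patch.
Defender against Monitor: payoffs 1, -3, -9 → best response Patch.
Defender against Decoy: payoffs -3, 2, 3 → best response Decoy.
Defender against Harden: payoffs 9, -4, 4 → best response Patch.
Attacker against Patch: payoffs 1, -8, 0, 8 → best response Harden.
Attacker against Monitor: payoffs 3, -4, 5, -1 → best response Decoy.
Attacker against Decoy: payoffs 9, -5, -9, 0 → best response Patch.
Mutual best responses: (Patch, Harden).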